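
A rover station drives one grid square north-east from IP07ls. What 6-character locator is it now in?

Longitude subsquare l = 11; +1 → 12 = m.
Latitude subsquare s = 18; +1 → 19 = t.

IP07mt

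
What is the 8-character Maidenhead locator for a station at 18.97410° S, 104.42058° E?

Add 180° to longitude and 90° to latitude: 284.42058, 71.02590.
Field (20°×10°, letters A–R): 284.42058/20 → 14 → O, 71.02590/10 → 7 → H; chars OH.
Square (2°×1°, digits 0–9): 4.42058/2 → 2, 1.02590/1 → 1; chars 21.
Subsquare (5′×2.5′, letters a–x): 0.42058/0.0833333 → 5 → f, 0.02590/0.0416667 → 0 → a; chars fa.
Extended square (30″×15″, digits 0–9): 0.00391/0.00833333 → 0, 0.02590/0.00416667 → 6; chars 06.

OH21fa06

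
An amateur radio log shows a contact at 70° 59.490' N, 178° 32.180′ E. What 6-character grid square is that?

Add 180° to longitude and 90° to latitude: 358.5363, 160.9915.
Field: lon ⌊358.5363/20⌋ = 17 → R; lat ⌊160.9915/10⌋ = 16 → Q.
Square: lon ⌊18.5363/2⌋ = 9; lat ⌊0.9915/1⌋ = 0.
Subsquare: lon ⌊0.5363/0.0833333⌋ = 6 → g; lat ⌊0.9915/0.0416667⌋ = 23 → x.

RQ90gx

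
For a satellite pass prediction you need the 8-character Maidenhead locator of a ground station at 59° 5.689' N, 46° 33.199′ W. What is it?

GO69rc32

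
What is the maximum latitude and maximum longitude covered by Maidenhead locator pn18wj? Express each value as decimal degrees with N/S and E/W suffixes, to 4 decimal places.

48.4167° N, 123.9167° E

Field P=15, N=13: +15·20° lon, +13·10° lat → SW at lon 120°, lat 40°.
Square 1, 8: +1·2° lon, +8·1° lat → SW at lon 122°, lat 48°.
Subsquare w=22, j=9: +22·0.0833333° lon, +9·0.0416667° lat → SW at lon 123.833°, lat 48.375°.
Cell spans 0.0833333° lon × 0.0416667° lat. NE corner is SW corner plus one full cell.
latitude 48.4167° N, longitude 123.9167° E.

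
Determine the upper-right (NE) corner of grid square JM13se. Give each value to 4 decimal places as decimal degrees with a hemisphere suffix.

33.2083° N, 3.5833° E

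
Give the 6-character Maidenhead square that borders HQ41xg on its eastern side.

Longitude subsquare x = 23; +1 → 24, wraps to 0 = a, carry into square.
Longitude square 4; +1 → 5.
The latitude characters are unchanged.

HQ51ag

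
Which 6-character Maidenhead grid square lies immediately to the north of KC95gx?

KC96ga

Latitude subsquare x = 23; +1 → 24, wraps to 0 = a, carry into square.
Latitude square 5; +1 → 6.
The longitude characters are unchanged.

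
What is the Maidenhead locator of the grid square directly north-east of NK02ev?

NK02fw

Longitude subsquare e = 4; +1 → 5 = f.
Latitude subsquare v = 21; +1 → 22 = w.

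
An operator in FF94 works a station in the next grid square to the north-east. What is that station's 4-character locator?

Longitude square 9; +1 → 10, wraps to 0, carry into field.
Longitude field F = 5; +1 → 6 = G.
Latitude square 4; +1 → 5.

GF05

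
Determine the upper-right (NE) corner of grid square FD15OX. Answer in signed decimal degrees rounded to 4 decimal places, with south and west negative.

-54.0000, -76.7500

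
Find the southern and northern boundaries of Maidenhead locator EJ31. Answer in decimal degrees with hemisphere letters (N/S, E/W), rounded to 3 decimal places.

1.000° N, 2.000° N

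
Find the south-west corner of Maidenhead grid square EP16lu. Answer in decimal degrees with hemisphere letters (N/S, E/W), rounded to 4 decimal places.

Field E=4, P=15: +4·20° lon, +15·10° lat → SW at lon -100°, lat 60°.
Square 1, 6: +1·2° lon, +6·1° lat → SW at lon -98°, lat 66°.
Subsquare l=11, u=20: +11·0.0833333° lon, +20·0.0416667° lat → SW at lon -97.0833°, lat 66.8333°.
latitude 66.8333° N, longitude 97.0833° W.

66.8333° N, 97.0833° W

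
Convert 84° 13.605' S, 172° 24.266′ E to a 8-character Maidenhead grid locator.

RA65es85

Offset from 180°W / 90°S: lon 352.40443°, lat 5.77325°.
Field: 352.40443/20 → 17 → R, 5.77325/10 → 0 → A; chars RA.
Square: 12.40443/2 → 6, 5.77325/1 → 5; chars 65.
Subsquare: 0.40443/0.0833333 → 4 → e, 0.77325/0.0416667 → 18 → s; chars es.
Extended square: 0.07110/0.00833333 → 8, 0.02325/0.00416667 → 5; chars 85.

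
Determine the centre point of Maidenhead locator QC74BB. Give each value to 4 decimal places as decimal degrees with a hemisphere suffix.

65.9375° S, 154.1250° E

Field Q=16, C=2: +16·20° lon, +2·10° lat → SW at lon 140°, lat -70°.
Square 7, 4: +7·2° lon, +4·1° lat → SW at lon 154°, lat -66°.
Subsquare b=1, b=1: +1·0.0833333° lon, +1·0.0416667° lat → SW at lon 154.083°, lat -65.9583°.
Cell spans 0.0833333° lon × 0.0416667° lat. Centre is SW corner plus half of each.
latitude 65.9375° S, longitude 154.1250° E.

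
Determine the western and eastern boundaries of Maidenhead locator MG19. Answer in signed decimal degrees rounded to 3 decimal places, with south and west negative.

62.000, 64.000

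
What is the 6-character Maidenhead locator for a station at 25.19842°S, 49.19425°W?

GG54jt

Add 180° to longitude and 90° to latitude: 130.8057, 64.8016.
Field: lon ⌊130.8057/20⌋ = 6 → G; lat ⌊64.8016/10⌋ = 6 → G.
Square: lon ⌊10.8057/2⌋ = 5; lat ⌊4.8016/1⌋ = 4.
Subsquare: lon ⌊0.8057/0.0833333⌋ = 9 → j; lat ⌊0.8016/0.0416667⌋ = 19 → t.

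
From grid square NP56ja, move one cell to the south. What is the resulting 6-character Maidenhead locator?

NP55jx

Latitude subsquare a = 0; −1 → -1, wraps to 23 = x, carry into square.
Latitude square 6; −1 → 5.
The longitude characters are unchanged.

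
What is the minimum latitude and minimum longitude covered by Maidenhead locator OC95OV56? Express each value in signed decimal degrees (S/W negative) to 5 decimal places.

Field O=14, C=2: +14·20° lon, +2·10° lat → SW at lon 100°, lat -70°.
Square 9, 5: +9·2° lon, +5·1° lat → SW at lon 118°, lat -65°.
Subsquare o=14, v=21: +14·0.0833333° lon, +21·0.0416667° lat → SW at lon 119.167°, lat -64.125°.
Extended square 5, 6: +5·0.00833333° lon, +6·0.00416667° lat → SW at lon 119.208°, lat -64.1°.
latitude -64.10000, longitude 119.20833.

-64.10000, 119.20833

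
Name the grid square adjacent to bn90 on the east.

CN00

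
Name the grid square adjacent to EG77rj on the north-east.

EG77sk

Longitude subsquare r = 17; +1 → 18 = s.
Latitude subsquare j = 9; +1 → 10 = k.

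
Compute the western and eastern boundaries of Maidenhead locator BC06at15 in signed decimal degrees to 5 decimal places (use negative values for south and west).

-159.99167, -159.98333

Field B=1, C=2: +1·20° lon, +2·10° lat → SW at lon -160°, lat -70°.
Square 0, 6: +0·2° lon, +6·1° lat → SW at lon -160°, lat -64°.
Subsquare a=0, t=19: +0·0.0833333° lon, +19·0.0416667° lat → SW at lon -160°, lat -63.2083°.
Extended square 1, 5: +1·0.00833333° lon, +5·0.00416667° lat → SW at lon -159.992°, lat -63.1875°.
Cell spans 0.00833333° lon × 0.00416667° lat.
west -159.99167, east -159.98333.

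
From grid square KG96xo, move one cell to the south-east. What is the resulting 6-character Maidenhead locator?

Longitude subsquare x = 23; +1 → 24, wraps to 0 = a, carry into square.
Longitude square 9; +1 → 10, wraps to 0, carry into field.
Longitude field K = 10; +1 → 11 = L.
Latitude subsquare o = 14; −1 → 13 = n.

LG06an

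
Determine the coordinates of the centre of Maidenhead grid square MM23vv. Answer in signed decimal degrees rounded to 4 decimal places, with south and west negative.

33.8958, 65.7917

Field M=12, M=12: +12·20° lon, +12·10° lat → SW at lon 60°, lat 30°.
Square 2, 3: +2·2° lon, +3·1° lat → SW at lon 64°, lat 33°.
Subsquare v=21, v=21: +21·0.0833333° lon, +21·0.0416667° lat → SW at lon 65.75°, lat 33.875°.
Cell spans 0.0833333° lon × 0.0416667° lat. Centre is SW corner plus half of each.
latitude 33.8958, longitude 65.7917.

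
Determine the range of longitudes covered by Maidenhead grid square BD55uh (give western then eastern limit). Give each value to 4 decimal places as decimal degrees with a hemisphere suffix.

Field B=1, D=3: +1·20° lon, +3·10° lat → SW at lon -160°, lat -60°.
Square 5, 5: +5·2° lon, +5·1° lat → SW at lon -150°, lat -55°.
Subsquare u=20, h=7: +20·0.0833333° lon, +7·0.0416667° lat → SW at lon -148.333°, lat -54.7083°.
Cell spans 0.0833333° lon × 0.0416667° lat.
west 148.3333° W, east 148.2500° W.

148.3333° W, 148.2500° W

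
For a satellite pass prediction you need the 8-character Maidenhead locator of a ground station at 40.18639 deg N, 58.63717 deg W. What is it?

GN00qe34

Shift to the Maidenhead origin (180°W, 90°S): lon 121.36283, lat 130.18639.
Field: 121.36283/20 → 6 → G, 130.18639/10 → 13 → N; chars GN.
Square: 1.36283/2 → 0, 0.18639/1 → 0; chars 00.
Subsquare: 1.36283/0.0833333 → 16 → q, 0.18639/0.0416667 → 4 → e; chars qe.
Extended square: 0.02950/0.00833333 → 3, 0.01972/0.00416667 → 4; chars 34.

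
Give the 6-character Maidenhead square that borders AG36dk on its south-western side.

Longitude subsquare d = 3; −1 → 2 = c.
Latitude subsquare k = 10; −1 → 9 = j.

AG36cj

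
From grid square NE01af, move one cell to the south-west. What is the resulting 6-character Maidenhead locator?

Longitude subsquare a = 0; −1 → -1, wraps to 23 = x, carry into square.
Longitude square 0; −1 → -1, wraps to 9, carry into field.
Longitude field N = 13; −1 → 12 = M.
Latitude subsquare f = 5; −1 → 4 = e.

ME91xe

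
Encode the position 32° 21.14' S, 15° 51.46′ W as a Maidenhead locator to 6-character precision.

IF27bp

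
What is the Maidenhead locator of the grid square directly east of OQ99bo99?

OQ99co09

Longitude extended square 9; +1 → 10, wraps to 0, carry into subsquare.
Longitude subsquare b = 1; +1 → 2 = c.
The latitude characters are unchanged.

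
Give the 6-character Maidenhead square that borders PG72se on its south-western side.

Longitude subsquare s = 18; −1 → 17 = r.
Latitude subsquare e = 4; −1 → 3 = d.

PG72rd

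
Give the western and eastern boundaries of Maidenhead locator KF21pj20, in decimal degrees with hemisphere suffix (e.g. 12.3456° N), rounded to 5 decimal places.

Field K=10, F=5: +10·20° lon, +5·10° lat → SW at lon 20°, lat -40°.
Square 2, 1: +2·2° lon, +1·1° lat → SW at lon 24°, lat -39°.
Subsquare p=15, j=9: +15·0.0833333° lon, +9·0.0416667° lat → SW at lon 25.25°, lat -38.625°.
Extended square 2, 0: +2·0.00833333° lon, +0·0.00416667° lat → SW at lon 25.2667°, lat -38.625°.
Cell spans 0.00833333° lon × 0.00416667° lat.
west 25.26667° E, east 25.27500° E.

25.26667° E, 25.27500° E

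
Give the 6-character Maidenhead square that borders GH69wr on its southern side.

GH69wq

Latitude subsquare r = 17; −1 → 16 = q.
The longitude characters are unchanged.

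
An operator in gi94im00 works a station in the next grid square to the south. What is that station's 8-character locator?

GI94il09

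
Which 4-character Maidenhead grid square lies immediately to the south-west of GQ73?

GQ62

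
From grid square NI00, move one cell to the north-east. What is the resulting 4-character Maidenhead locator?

NI11

Longitude square 0; +1 → 1.
Latitude square 0; +1 → 1.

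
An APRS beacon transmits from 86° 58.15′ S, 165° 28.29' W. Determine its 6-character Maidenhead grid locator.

Shift to the Maidenhead origin (180°W, 90°S): lon 14.5285, lat 3.0308.
Field: lon ⌊14.5285/20⌋ = 0 → A; lat ⌊3.0308/10⌋ = 0 → A.
Square: lon ⌊14.5285/2⌋ = 7; lat ⌊3.0308/1⌋ = 3.
Subsquare: lon ⌊0.5285/0.0833333⌋ = 6 → g; lat ⌊0.0308/0.0416667⌋ = 0 → a.

AA73ga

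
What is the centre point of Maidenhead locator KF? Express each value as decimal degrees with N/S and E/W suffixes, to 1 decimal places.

Field K=10, F=5: +10·20° lon, +5·10° lat → SW at lon 20°, lat -40°.
Cell spans 20° lon × 10° lat. Centre is SW corner plus half of each.
latitude 35.0° S, longitude 30.0° E.

35.0° S, 30.0° E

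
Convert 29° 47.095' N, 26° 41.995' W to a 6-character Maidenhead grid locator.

HL69ps

Shift to the Maidenhead origin (180°W, 90°S): lon 153.3001, lat 119.7849.
Field: 153.3001/20 → 7 → H, 119.7849/10 → 11 → L; chars HL.
Square: 13.3001/2 → 6, 9.7849/1 → 9; chars 69.
Subsquare: 1.3001/0.0833333 → 15 → p, 0.7849/0.0416667 → 18 → s; chars ps.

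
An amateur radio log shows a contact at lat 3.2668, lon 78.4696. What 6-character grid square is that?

MJ93fg

Shift to the Maidenhead origin (180°W, 90°S): lon 258.4696, lat 93.2668.
Field: 258.4696/20 → 12 → M, 93.2668/10 → 9 → J; chars MJ.
Square: 18.4696/2 → 9, 3.2668/1 → 3; chars 93.
Subsquare: 0.4696/0.0833333 → 5 → f, 0.2668/0.0416667 → 6 → g; chars fg.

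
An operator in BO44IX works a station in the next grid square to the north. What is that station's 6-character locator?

BO45ia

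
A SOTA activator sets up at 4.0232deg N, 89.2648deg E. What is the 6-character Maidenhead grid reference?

NJ44pa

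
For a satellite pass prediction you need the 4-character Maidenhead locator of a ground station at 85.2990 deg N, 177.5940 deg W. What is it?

Add 180° to longitude and 90° to latitude: 2.41, 175.30.
Field: lon ⌊2.41/20⌋ = 0 → A; lat ⌊175.30/10⌋ = 17 → R.
Square: lon ⌊2.41/2⌋ = 1; lat ⌊5.30/1⌋ = 5.

AR15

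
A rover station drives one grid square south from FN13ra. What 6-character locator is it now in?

Latitude subsquare a = 0; −1 → -1, wraps to 23 = x, carry into square.
Latitude square 3; −1 → 2.
The longitude characters are unchanged.

FN12rx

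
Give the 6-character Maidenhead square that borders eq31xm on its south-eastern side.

EQ41al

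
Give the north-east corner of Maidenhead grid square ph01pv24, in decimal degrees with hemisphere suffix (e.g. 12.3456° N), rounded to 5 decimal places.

18.10417° S, 121.27500° E

Field P=15, H=7: +15·20° lon, +7·10° lat → SW at lon 120°, lat -20°.
Square 0, 1: +0·2° lon, +1·1° lat → SW at lon 120°, lat -19°.
Subsquare p=15, v=21: +15·0.0833333° lon, +21·0.0416667° lat → SW at lon 121.25°, lat -18.125°.
Extended square 2, 4: +2·0.00833333° lon, +4·0.00416667° lat → SW at lon 121.267°, lat -18.1083°.
Cell spans 0.00833333° lon × 0.00416667° lat. NE corner is SW corner plus one full cell.
latitude 18.10417° S, longitude 121.27500° E.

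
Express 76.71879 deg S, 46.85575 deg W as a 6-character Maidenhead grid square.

Shift to the Maidenhead origin (180°W, 90°S): lon 133.1442, lat 13.2812.
Field: lon ⌊133.1442/20⌋ = 6 → G; lat ⌊13.2812/10⌋ = 1 → B.
Square: lon ⌊13.1442/2⌋ = 6; lat ⌊3.2812/1⌋ = 3.
Subsquare: lon ⌊1.1442/0.0833333⌋ = 13 → n; lat ⌊0.2812/0.0416667⌋ = 6 → g.

GB63ng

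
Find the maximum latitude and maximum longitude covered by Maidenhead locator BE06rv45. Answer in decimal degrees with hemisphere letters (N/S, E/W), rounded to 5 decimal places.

43.10000° S, 158.54167° W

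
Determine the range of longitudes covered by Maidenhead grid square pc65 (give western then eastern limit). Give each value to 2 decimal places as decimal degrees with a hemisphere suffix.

132.00° E, 134.00° E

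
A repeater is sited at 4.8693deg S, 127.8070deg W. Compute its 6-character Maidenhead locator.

CI65cd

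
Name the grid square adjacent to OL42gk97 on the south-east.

OL42hk06

Longitude extended square 9; +1 → 10, wraps to 0, carry into subsquare.
Longitude subsquare g = 6; +1 → 7 = h.
Latitude extended square 7; −1 → 6.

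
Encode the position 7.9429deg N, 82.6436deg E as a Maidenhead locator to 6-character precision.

NJ17hw

Add 180° to longitude and 90° to latitude: 262.6436, 97.9429.
Field: lon ⌊262.6436/20⌋ = 13 → N; lat ⌊97.9429/10⌋ = 9 → J.
Square: lon ⌊2.6436/2⌋ = 1; lat ⌊7.9429/1⌋ = 7.
Subsquare: lon ⌊0.6436/0.0833333⌋ = 7 → h; lat ⌊0.9429/0.0416667⌋ = 22 → w.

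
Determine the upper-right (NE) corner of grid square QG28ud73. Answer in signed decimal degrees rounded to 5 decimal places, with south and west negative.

-21.85833, 145.73333

Field Q=16, G=6: +16·20° lon, +6·10° lat → SW at lon 140°, lat -30°.
Square 2, 8: +2·2° lon, +8·1° lat → SW at lon 144°, lat -22°.
Subsquare u=20, d=3: +20·0.0833333° lon, +3·0.0416667° lat → SW at lon 145.667°, lat -21.875°.
Extended square 7, 3: +7·0.00833333° lon, +3·0.00416667° lat → SW at lon 145.725°, lat -21.8625°.
Cell spans 0.00833333° lon × 0.00416667° lat. NE corner is SW corner plus one full cell.
latitude -21.85833, longitude 145.73333.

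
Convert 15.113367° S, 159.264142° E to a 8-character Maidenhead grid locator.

QH94pv12

Add 180° to longitude and 90° to latitude: 339.26414, 74.88663.
Field: 339.26414/20 → 16 → Q, 74.88663/10 → 7 → H; chars QH.
Square: 19.26414/2 → 9, 4.88663/1 → 4; chars 94.
Subsquare: 1.26414/0.0833333 → 15 → p, 0.88663/0.0416667 → 21 → v; chars pv.
Extended square: 0.01414/0.00833333 → 1, 0.01163/0.00416667 → 2; chars 12.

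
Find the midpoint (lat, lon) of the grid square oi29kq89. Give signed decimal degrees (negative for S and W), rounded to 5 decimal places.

-0.29375, 104.90417

Field O=14, I=8: +14·20° lon, +8·10° lat → SW at lon 100°, lat -10°.
Square 2, 9: +2·2° lon, +9·1° lat → SW at lon 104°, lat -1°.
Subsquare k=10, q=16: +10·0.0833333° lon, +16·0.0416667° lat → SW at lon 104.833°, lat -0.333333°.
Extended square 8, 9: +8·0.00833333° lon, +9·0.00416667° lat → SW at lon 104.9°, lat -0.295833°.
Cell spans 0.00833333° lon × 0.00416667° lat. Centre is SW corner plus half of each.
latitude -0.29375, longitude 104.90417.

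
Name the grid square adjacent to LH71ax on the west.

Longitude subsquare a = 0; −1 → -1, wraps to 23 = x, carry into square.
Longitude square 7; −1 → 6.
The latitude characters are unchanged.

LH61xx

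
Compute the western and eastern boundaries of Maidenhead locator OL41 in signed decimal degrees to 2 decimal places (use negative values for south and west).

108.00, 110.00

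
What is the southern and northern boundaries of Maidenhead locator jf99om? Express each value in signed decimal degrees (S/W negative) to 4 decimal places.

Field J=9, F=5: +9·20° lon, +5·10° lat → SW at lon 0°, lat -40°.
Square 9, 9: +9·2° lon, +9·1° lat → SW at lon 18°, lat -31°.
Subsquare o=14, m=12: +14·0.0833333° lon, +12·0.0416667° lat → SW at lon 19.1667°, lat -30.5°.
Cell spans 0.0833333° lon × 0.0416667° lat.
south -30.5000, north -30.4583.

-30.5000, -30.4583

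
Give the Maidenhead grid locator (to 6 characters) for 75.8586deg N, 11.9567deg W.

IQ45au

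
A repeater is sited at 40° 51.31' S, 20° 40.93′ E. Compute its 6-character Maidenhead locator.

Shift to the Maidenhead origin (180°W, 90°S): lon 200.6822, lat 49.1448.
Field: lon ⌊200.6822/20⌋ = 10 → K; lat ⌊49.1448/10⌋ = 4 → E.
Square: lon ⌊0.6822/2⌋ = 0; lat ⌊9.1448/1⌋ = 9.
Subsquare: lon ⌊0.6822/0.0833333⌋ = 8 → i; lat ⌊0.1448/0.0416667⌋ = 3 → d.

KE09id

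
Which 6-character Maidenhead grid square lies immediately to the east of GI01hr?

Longitude subsquare h = 7; +1 → 8 = i.
The latitude characters are unchanged.

GI01ir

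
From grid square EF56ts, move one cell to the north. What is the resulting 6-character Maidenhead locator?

EF56tt

Latitude subsquare s = 18; +1 → 19 = t.
The longitude characters are unchanged.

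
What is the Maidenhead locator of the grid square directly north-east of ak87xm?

Longitude subsquare x = 23; +1 → 24, wraps to 0 = a, carry into square.
Longitude square 8; +1 → 9.
Latitude subsquare m = 12; +1 → 13 = n.

AK97an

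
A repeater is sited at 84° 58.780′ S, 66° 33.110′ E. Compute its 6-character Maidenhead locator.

MA35ga

Offset from 180°W / 90°S: lon 246.5518°, lat 5.0203°.
Field: 246.5518/20 → 12 → M, 5.0203/10 → 0 → A; chars MA.
Square: 6.5518/2 → 3, 5.0203/1 → 5; chars 35.
Subsquare: 0.5518/0.0833333 → 6 → g, 0.0203/0.0416667 → 0 → a; chars ga.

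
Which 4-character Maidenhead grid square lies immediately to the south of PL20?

PK29

Latitude square 0; −1 → -1, wraps to 9, carry into field.
Latitude field L = 11; −1 → 10 = K.
The longitude characters are unchanged.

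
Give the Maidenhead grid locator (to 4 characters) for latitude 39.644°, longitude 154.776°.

QM79

Shift to the Maidenhead origin (180°W, 90°S): lon 334.78, lat 129.64.
Field (20°×10°, letters A–R): 334.78/20 → 16 → Q, 129.64/10 → 12 → M; chars QM.
Square (2°×1°, digits 0–9): 14.78/2 → 7, 9.64/1 → 9; chars 79.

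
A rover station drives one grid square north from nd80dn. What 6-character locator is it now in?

ND80do

Latitude subsquare n = 13; +1 → 14 = o.
The longitude characters are unchanged.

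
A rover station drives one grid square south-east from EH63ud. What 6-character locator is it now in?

EH63vc

Longitude subsquare u = 20; +1 → 21 = v.
Latitude subsquare d = 3; −1 → 2 = c.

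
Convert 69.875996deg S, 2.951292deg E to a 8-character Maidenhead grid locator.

Offset from 180°W / 90°S: lon 182.95129°, lat 20.12400°.
Field: lon ⌊182.95129/20⌋ = 9 → J; lat ⌊20.12400/10⌋ = 2 → C.
Square: lon ⌊2.95129/2⌋ = 1; lat ⌊0.12400/1⌋ = 0.
Subsquare: lon ⌊0.95129/0.0833333⌋ = 11 → l; lat ⌊0.12400/0.0416667⌋ = 2 → c.
Extended square: lon ⌊0.03463/0.00833333⌋ = 4; lat ⌊0.04067/0.00416667⌋ = 9.

JC10lc49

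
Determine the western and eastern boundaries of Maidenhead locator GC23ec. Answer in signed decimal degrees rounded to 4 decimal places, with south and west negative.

-55.6667, -55.5833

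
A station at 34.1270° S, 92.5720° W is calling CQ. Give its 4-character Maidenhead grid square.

Shift to the Maidenhead origin (180°W, 90°S): lon 87.43, lat 55.87.
Field: lon ⌊87.43/20⌋ = 4 → E; lat ⌊55.87/10⌋ = 5 → F.
Square: lon ⌊7.43/2⌋ = 3; lat ⌊5.87/1⌋ = 5.

EF35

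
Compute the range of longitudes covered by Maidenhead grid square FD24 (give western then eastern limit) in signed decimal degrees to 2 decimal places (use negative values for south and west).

-76.00, -74.00

Field F=5, D=3: +5·20° lon, +3·10° lat → SW at lon -80°, lat -60°.
Square 2, 4: +2·2° lon, +4·1° lat → SW at lon -76°, lat -56°.
Cell spans 2° lon × 1° lat.
west -76.00, east -74.00.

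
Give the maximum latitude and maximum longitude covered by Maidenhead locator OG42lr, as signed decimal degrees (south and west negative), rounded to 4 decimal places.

-27.2500, 109.0000

Field O=14, G=6: +14·20° lon, +6·10° lat → SW at lon 100°, lat -30°.
Square 4, 2: +4·2° lon, +2·1° lat → SW at lon 108°, lat -28°.
Subsquare l=11, r=17: +11·0.0833333° lon, +17·0.0416667° lat → SW at lon 108.917°, lat -27.2917°.
Cell spans 0.0833333° lon × 0.0416667° lat. NE corner is SW corner plus one full cell.
latitude -27.2500, longitude 109.0000.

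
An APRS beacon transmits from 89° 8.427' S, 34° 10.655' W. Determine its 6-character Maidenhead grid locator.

Shift to the Maidenhead origin (180°W, 90°S): lon 145.8224, lat 0.8595.
Field (20°×10°, letters A–R): lon ⌊145.8224/20⌋ = 7 → H; lat ⌊0.8595/10⌋ = 0 → A.
Square (2°×1°, digits 0–9): lon ⌊5.8224/2⌋ = 2; lat ⌊0.8595/1⌋ = 0.
Subsquare (5′×2.5′, letters a–x): lon ⌊1.8224/0.0833333⌋ = 21 → v; lat ⌊0.8595/0.0416667⌋ = 20 → u.

HA20vu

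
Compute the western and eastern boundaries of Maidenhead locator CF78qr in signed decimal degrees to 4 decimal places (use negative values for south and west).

-124.6667, -124.5833

Field C=2, F=5: +2·20° lon, +5·10° lat → SW at lon -140°, lat -40°.
Square 7, 8: +7·2° lon, +8·1° lat → SW at lon -126°, lat -32°.
Subsquare q=16, r=17: +16·0.0833333° lon, +17·0.0416667° lat → SW at lon -124.667°, lat -31.2917°.
Cell spans 0.0833333° lon × 0.0416667° lat.
west -124.6667, east -124.5833.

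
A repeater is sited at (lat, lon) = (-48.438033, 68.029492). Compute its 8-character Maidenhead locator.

Offset from 180°W / 90°S: lon 248.02949°, lat 41.56197°.
Field: lon ⌊248.02949/20⌋ = 12 → M; lat ⌊41.56197/10⌋ = 4 → E.
Square: lon ⌊8.02949/2⌋ = 4; lat ⌊1.56197/1⌋ = 1.
Subsquare: lon ⌊0.02949/0.0833333⌋ = 0 → a; lat ⌊0.56197/0.0416667⌋ = 13 → n.
Extended square: lon ⌊0.02949/0.00833333⌋ = 3; lat ⌊0.02030/0.00416667⌋ = 4.

ME41an34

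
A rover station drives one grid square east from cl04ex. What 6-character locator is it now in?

CL04fx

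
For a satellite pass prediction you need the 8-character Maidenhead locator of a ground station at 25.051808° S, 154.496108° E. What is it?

Add 180° to longitude and 90° to latitude: 334.49611, 64.94819.
Field: lon ⌊334.49611/20⌋ = 16 → Q; lat ⌊64.94819/10⌋ = 6 → G.
Square: lon ⌊14.49611/2⌋ = 7; lat ⌊4.94819/1⌋ = 4.
Subsquare: lon ⌊0.49611/0.0833333⌋ = 5 → f; lat ⌊0.94819/0.0416667⌋ = 22 → w.
Extended square: lon ⌊0.07944/0.00833333⌋ = 9; lat ⌊0.03153/0.00416667⌋ = 7.

QG74fw97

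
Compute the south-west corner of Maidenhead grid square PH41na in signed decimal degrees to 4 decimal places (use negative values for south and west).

-19.0000, 129.0833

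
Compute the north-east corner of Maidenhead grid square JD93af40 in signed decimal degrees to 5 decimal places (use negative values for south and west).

Field J=9, D=3: +9·20° lon, +3·10° lat → SW at lon 0°, lat -60°.
Square 9, 3: +9·2° lon, +3·1° lat → SW at lon 18°, lat -57°.
Subsquare a=0, f=5: +0·0.0833333° lon, +5·0.0416667° lat → SW at lon 18°, lat -56.7917°.
Extended square 4, 0: +4·0.00833333° lon, +0·0.00416667° lat → SW at lon 18.0333°, lat -56.7917°.
Cell spans 0.00833333° lon × 0.00416667° lat. NE corner is SW corner plus one full cell.
latitude -56.78750, longitude 18.04167.

-56.78750, 18.04167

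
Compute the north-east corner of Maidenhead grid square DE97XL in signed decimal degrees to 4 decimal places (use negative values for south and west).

Field D=3, E=4: +3·20° lon, +4·10° lat → SW at lon -120°, lat -50°.
Square 9, 7: +9·2° lon, +7·1° lat → SW at lon -102°, lat -43°.
Subsquare x=23, l=11: +23·0.0833333° lon, +11·0.0416667° lat → SW at lon -100.083°, lat -42.5417°.
Cell spans 0.0833333° lon × 0.0416667° lat. NE corner is SW corner plus one full cell.
latitude -42.5000, longitude -100.0000.

-42.5000, -100.0000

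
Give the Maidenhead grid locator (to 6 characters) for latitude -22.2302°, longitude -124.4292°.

CG77ss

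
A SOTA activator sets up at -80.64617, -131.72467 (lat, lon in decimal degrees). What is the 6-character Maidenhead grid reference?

Shift to the Maidenhead origin (180°W, 90°S): lon 48.2753, lat 9.3538.
Field: 48.2753/20 → 2 → C, 9.3538/10 → 0 → A; chars CA.
Square: 8.2753/2 → 4, 9.3538/1 → 9; chars 49.
Subsquare: 0.2753/0.0833333 → 3 → d, 0.3538/0.0416667 → 8 → i; chars di.

CA49di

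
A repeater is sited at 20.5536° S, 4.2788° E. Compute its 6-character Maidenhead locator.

JG29dk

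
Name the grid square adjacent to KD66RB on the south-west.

KD66qa

Longitude subsquare r = 17; −1 → 16 = q.
Latitude subsquare b = 1; −1 → 0 = a.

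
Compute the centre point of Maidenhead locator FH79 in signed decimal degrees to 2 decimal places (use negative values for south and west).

-10.50, -65.00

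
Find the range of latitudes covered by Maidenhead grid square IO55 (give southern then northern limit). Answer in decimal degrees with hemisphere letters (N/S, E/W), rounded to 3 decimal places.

55.000° N, 56.000° N

Field I=8, O=14: +8·20° lon, +14·10° lat → SW at lon -20°, lat 50°.
Square 5, 5: +5·2° lon, +5·1° lat → SW at lon -10°, lat 55°.
Cell spans 2° lon × 1° lat.
south 55.000° N, north 56.000° N.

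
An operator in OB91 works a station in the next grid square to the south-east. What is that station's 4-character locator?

Longitude square 9; +1 → 10, wraps to 0, carry into field.
Longitude field O = 14; +1 → 15 = P.
Latitude square 1; −1 → 0.

PB00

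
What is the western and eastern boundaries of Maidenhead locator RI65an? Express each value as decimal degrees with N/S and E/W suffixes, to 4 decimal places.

Field R=17, I=8: +17·20° lon, +8·10° lat → SW at lon 160°, lat -10°.
Square 6, 5: +6·2° lon, +5·1° lat → SW at lon 172°, lat -5°.
Subsquare a=0, n=13: +0·0.0833333° lon, +13·0.0416667° lat → SW at lon 172°, lat -4.45833°.
Cell spans 0.0833333° lon × 0.0416667° lat.
west 172.0000° E, east 172.0833° E.

172.0000° E, 172.0833° E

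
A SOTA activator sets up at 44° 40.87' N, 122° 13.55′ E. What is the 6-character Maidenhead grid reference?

PN14cq

Add 180° to longitude and 90° to latitude: 302.2258, 134.6812.
Field (20°×10°, letters A–R): 302.2258/20 → 15 → P, 134.6812/10 → 13 → N; chars PN.
Square (2°×1°, digits 0–9): 2.2258/2 → 1, 4.6812/1 → 4; chars 14.
Subsquare (5′×2.5′, letters a–x): 0.2258/0.0833333 → 2 → c, 0.6812/0.0416667 → 16 → q; chars cq.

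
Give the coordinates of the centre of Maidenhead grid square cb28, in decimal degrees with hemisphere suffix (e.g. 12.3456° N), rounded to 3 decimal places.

71.500° S, 135.000° W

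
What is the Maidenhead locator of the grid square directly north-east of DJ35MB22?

Longitude extended square 2; +1 → 3.
Latitude extended square 2; +1 → 3.

DJ35mb33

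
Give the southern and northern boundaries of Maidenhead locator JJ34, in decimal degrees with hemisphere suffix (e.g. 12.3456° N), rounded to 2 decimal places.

Field J=9, J=9: +9·20° lon, +9·10° lat → SW at lon 0°, lat 0°.
Square 3, 4: +3·2° lon, +4·1° lat → SW at lon 6°, lat 4°.
Cell spans 2° lon × 1° lat.
south 4.00° N, north 5.00° N.

4.00° N, 5.00° N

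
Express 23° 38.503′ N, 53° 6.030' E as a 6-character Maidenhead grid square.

Shift to the Maidenhead origin (180°W, 90°S): lon 233.1005, lat 113.6417.
Field: 233.1005/20 → 11 → L, 113.6417/10 → 11 → L; chars LL.
Square: 13.1005/2 → 6, 3.6417/1 → 3; chars 63.
Subsquare: 1.1005/0.0833333 → 13 → n, 0.6417/0.0416667 → 15 → p; chars np.

LL63np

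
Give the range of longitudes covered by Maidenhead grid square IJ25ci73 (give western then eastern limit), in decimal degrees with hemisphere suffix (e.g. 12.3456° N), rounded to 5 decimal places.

15.77500° W, 15.76667° W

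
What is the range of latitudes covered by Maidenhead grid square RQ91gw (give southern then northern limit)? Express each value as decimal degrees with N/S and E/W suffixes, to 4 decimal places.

Field R=17, Q=16: +17·20° lon, +16·10° lat → SW at lon 160°, lat 70°.
Square 9, 1: +9·2° lon, +1·1° lat → SW at lon 178°, lat 71°.
Subsquare g=6, w=22: +6·0.0833333° lon, +22·0.0416667° lat → SW at lon 178.5°, lat 71.9167°.
Cell spans 0.0833333° lon × 0.0416667° lat.
south 71.9167° N, north 71.9583° N.

71.9167° N, 71.9583° N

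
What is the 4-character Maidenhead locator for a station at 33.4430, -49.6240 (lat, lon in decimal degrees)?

Shift to the Maidenhead origin (180°W, 90°S): lon 130.38, lat 123.44.
Field: lon ⌊130.38/20⌋ = 6 → G; lat ⌊123.44/10⌋ = 12 → M.
Square: lon ⌊10.38/2⌋ = 5; lat ⌊3.44/1⌋ = 3.

GM53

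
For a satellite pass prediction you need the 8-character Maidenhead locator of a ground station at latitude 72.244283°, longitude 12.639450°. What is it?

Shift to the Maidenhead origin (180°W, 90°S): lon 192.63945, lat 162.24428.
Field (20°×10°, letters A–R): lon ⌊192.63945/20⌋ = 9 → J; lat ⌊162.24428/10⌋ = 16 → Q.
Square (2°×1°, digits 0–9): lon ⌊12.63945/2⌋ = 6; lat ⌊2.24428/1⌋ = 2.
Subsquare (5′×2.5′, letters a–x): lon ⌊0.63945/0.0833333⌋ = 7 → h; lat ⌊0.24428/0.0416667⌋ = 5 → f.
Extended square (30″×15″, digits 0–9): lon ⌊0.05612/0.00833333⌋ = 6; lat ⌊0.03595/0.00416667⌋ = 8.

JQ62hf68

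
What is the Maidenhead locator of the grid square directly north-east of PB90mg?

PB90nh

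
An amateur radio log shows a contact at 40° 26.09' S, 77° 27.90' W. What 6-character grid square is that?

FE19gn

Shift to the Maidenhead origin (180°W, 90°S): lon 102.5350, lat 49.5652.
Field (20°×10°, letters A–R): 102.5350/20 → 5 → F, 49.5652/10 → 4 → E; chars FE.
Square (2°×1°, digits 0–9): 2.5350/2 → 1, 9.5652/1 → 9; chars 19.
Subsquare (5′×2.5′, letters a–x): 0.5350/0.0833333 → 6 → g, 0.5652/0.0416667 → 13 → n; chars gn.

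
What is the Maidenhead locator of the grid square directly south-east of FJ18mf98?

FJ18nf07

Longitude extended square 9; +1 → 10, wraps to 0, carry into subsquare.
Longitude subsquare m = 12; +1 → 13 = n.
Latitude extended square 8; −1 → 7.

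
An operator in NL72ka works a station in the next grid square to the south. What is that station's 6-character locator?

NL71kx

Latitude subsquare a = 0; −1 → -1, wraps to 23 = x, carry into square.
Latitude square 2; −1 → 1.
The longitude characters are unchanged.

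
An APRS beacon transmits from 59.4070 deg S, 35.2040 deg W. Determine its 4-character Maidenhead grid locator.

HD20

Offset from 180°W / 90°S: lon 144.80°, lat 30.59°.
Field: lon ⌊144.80/20⌋ = 7 → H; lat ⌊30.59/10⌋ = 3 → D.
Square: lon ⌊4.80/2⌋ = 2; lat ⌊0.59/1⌋ = 0.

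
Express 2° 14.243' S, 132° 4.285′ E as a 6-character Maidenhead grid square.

Offset from 180°W / 90°S: lon 312.0714°, lat 87.7626°.
Field (20°×10°, letters A–R): lon ⌊312.0714/20⌋ = 15 → P; lat ⌊87.7626/10⌋ = 8 → I.
Square (2°×1°, digits 0–9): lon ⌊12.0714/2⌋ = 6; lat ⌊7.7626/1⌋ = 7.
Subsquare (5′×2.5′, letters a–x): lon ⌊0.0714/0.0833333⌋ = 0 → a; lat ⌊0.7626/0.0416667⌋ = 18 → s.

PI67as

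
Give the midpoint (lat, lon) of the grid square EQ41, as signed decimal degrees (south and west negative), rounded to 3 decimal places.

71.500, -91.000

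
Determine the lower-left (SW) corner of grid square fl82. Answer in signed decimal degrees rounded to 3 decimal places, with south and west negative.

22.000, -64.000

Field F=5, L=11: +5·20° lon, +11·10° lat → SW at lon -80°, lat 20°.
Square 8, 2: +8·2° lon, +2·1° lat → SW at lon -64°, lat 22°.
latitude 22.000, longitude -64.000.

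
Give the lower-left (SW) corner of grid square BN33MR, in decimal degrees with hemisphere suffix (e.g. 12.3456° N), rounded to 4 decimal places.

43.7083° N, 153.0000° W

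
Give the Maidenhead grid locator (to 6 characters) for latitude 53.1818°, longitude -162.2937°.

AO83ue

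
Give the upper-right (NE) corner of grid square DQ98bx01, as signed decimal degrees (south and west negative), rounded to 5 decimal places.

78.96667, -101.90833

Field D=3, Q=16: +3·20° lon, +16·10° lat → SW at lon -120°, lat 70°.
Square 9, 8: +9·2° lon, +8·1° lat → SW at lon -102°, lat 78°.
Subsquare b=1, x=23: +1·0.0833333° lon, +23·0.0416667° lat → SW at lon -101.917°, lat 78.9583°.
Extended square 0, 1: +0·0.00833333° lon, +1·0.00416667° lat → SW at lon -101.917°, lat 78.9625°.
Cell spans 0.00833333° lon × 0.00416667° lat. NE corner is SW corner plus one full cell.
latitude 78.96667, longitude -101.90833.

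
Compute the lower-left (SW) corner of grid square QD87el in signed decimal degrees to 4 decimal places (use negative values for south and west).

Field Q=16, D=3: +16·20° lon, +3·10° lat → SW at lon 140°, lat -60°.
Square 8, 7: +8·2° lon, +7·1° lat → SW at lon 156°, lat -53°.
Subsquare e=4, l=11: +4·0.0833333° lon, +11·0.0416667° lat → SW at lon 156.333°, lat -52.5417°.
latitude -52.5417, longitude 156.3333.

-52.5417, 156.3333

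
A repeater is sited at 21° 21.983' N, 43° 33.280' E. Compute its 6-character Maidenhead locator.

LL11si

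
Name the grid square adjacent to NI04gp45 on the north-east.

Longitude extended square 4; +1 → 5.
Latitude extended square 5; +1 → 6.

NI04gp56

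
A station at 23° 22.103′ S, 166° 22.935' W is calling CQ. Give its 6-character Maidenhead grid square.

AG66tp

Shift to the Maidenhead origin (180°W, 90°S): lon 13.6178, lat 66.6316.
Field (20°×10°, letters A–R): 13.6178/20 → 0 → A, 66.6316/10 → 6 → G; chars AG.
Square (2°×1°, digits 0–9): 13.6178/2 → 6, 6.6316/1 → 6; chars 66.
Subsquare (5′×2.5′, letters a–x): 1.6178/0.0833333 → 19 → t, 0.6316/0.0416667 → 15 → p; chars tp.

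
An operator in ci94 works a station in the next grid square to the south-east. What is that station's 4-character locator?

DI03

Longitude square 9; +1 → 10, wraps to 0, carry into field.
Longitude field C = 2; +1 → 3 = D.
Latitude square 4; −1 → 3.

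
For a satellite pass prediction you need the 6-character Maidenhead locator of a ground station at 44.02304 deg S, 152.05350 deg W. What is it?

Offset from 180°W / 90°S: lon 27.9465°, lat 45.9770°.
Field: lon ⌊27.9465/20⌋ = 1 → B; lat ⌊45.9770/10⌋ = 4 → E.
Square: lon ⌊7.9465/2⌋ = 3; lat ⌊5.9770/1⌋ = 5.
Subsquare: lon ⌊1.9465/0.0833333⌋ = 23 → x; lat ⌊0.9770/0.0416667⌋ = 23 → x.

BE35xx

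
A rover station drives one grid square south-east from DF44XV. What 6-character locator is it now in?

Longitude subsquare x = 23; +1 → 24, wraps to 0 = a, carry into square.
Longitude square 4; +1 → 5.
Latitude subsquare v = 21; −1 → 20 = u.

DF54au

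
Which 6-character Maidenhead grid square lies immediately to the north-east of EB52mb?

EB52nc

Longitude subsquare m = 12; +1 → 13 = n.
Latitude subsquare b = 1; +1 → 2 = c.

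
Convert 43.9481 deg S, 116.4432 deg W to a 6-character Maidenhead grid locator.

Offset from 180°W / 90°S: lon 63.5568°, lat 46.0519°.
Field (20°×10°, letters A–R): lon ⌊63.5568/20⌋ = 3 → D; lat ⌊46.0519/10⌋ = 4 → E.
Square (2°×1°, digits 0–9): lon ⌊3.5568/2⌋ = 1; lat ⌊6.0519/1⌋ = 6.
Subsquare (5′×2.5′, letters a–x): lon ⌊1.5568/0.0833333⌋ = 18 → s; lat ⌊0.0519/0.0416667⌋ = 1 → b.

DE16sb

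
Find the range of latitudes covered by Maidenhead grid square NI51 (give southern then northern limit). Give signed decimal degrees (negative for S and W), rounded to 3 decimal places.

Field N=13, I=8: +13·20° lon, +8·10° lat → SW at lon 80°, lat -10°.
Square 5, 1: +5·2° lon, +1·1° lat → SW at lon 90°, lat -9°.
Cell spans 2° lon × 1° lat.
south -9.000, north -8.000.

-9.000, -8.000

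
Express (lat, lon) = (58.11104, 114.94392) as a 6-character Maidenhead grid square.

OO78lc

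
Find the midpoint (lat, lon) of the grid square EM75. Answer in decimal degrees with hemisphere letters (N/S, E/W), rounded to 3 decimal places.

35.500° N, 85.000° W

Field E=4, M=12: +4·20° lon, +12·10° lat → SW at lon -100°, lat 30°.
Square 7, 5: +7·2° lon, +5·1° lat → SW at lon -86°, lat 35°.
Cell spans 2° lon × 1° lat. Centre is SW corner plus half of each.
latitude 35.500° N, longitude 85.000° W.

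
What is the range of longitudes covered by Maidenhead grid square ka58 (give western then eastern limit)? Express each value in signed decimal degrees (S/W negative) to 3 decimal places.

30.000, 32.000

Field K=10, A=0: +10·20° lon, +0·10° lat → SW at lon 20°, lat -90°.
Square 5, 8: +5·2° lon, +8·1° lat → SW at lon 30°, lat -82°.
Cell spans 2° lon × 1° lat.
west 30.000, east 32.000.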